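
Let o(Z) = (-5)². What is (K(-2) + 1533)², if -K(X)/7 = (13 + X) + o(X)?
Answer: 1640961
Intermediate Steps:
o(Z) = 25
K(X) = -266 - 7*X (K(X) = -7*((13 + X) + 25) = -7*(38 + X) = -266 - 7*X)
(K(-2) + 1533)² = ((-266 - 7*(-2)) + 1533)² = ((-266 + 14) + 1533)² = (-252 + 1533)² = 1281² = 1640961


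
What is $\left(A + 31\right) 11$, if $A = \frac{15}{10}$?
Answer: $\frac{715}{2} \approx 357.5$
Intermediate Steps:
$A = \frac{3}{2}$ ($A = 15 \cdot \frac{1}{10} = \frac{3}{2} \approx 1.5$)
$\left(A + 31\right) 11 = \left(\frac{3}{2} + 31\right) 11 = \frac{65}{2} \cdot 11 = \frac{715}{2}$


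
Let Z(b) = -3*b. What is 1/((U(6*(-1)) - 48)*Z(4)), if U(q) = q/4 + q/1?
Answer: 1/666 ≈ 0.0015015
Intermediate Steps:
U(q) = 5*q/4 (U(q) = q*(1/4) + q*1 = q/4 + q = 5*q/4)
1/((U(6*(-1)) - 48)*Z(4)) = 1/((5*(6*(-1))/4 - 48)*(-3*4)) = 1/(((5/4)*(-6) - 48)*(-12)) = 1/((-15/2 - 48)*(-12)) = 1/(-111/2*(-12)) = 1/666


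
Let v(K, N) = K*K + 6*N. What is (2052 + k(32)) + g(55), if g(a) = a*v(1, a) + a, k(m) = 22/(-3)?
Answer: 60914/3 ≈ 20305.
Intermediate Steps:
v(K, N) = K**2 + 6*N
k(m) = -22/3 (k(m) = 22*(-1/3) = -22/3)
g(a) = a + a*(1 + 6*a) (g(a) = a*(1**2 + 6*a) + a = a*(1 + 6*a) + a = a + a*(1 + 6*a))
(2052 + k(32)) + g(55) = (2052 - 22/3) + 2*55*(1 + 3*55) = 6134/3 + 2*55*(1 + 165) = 6134/3 + 2*55*166 = 6134/3 + 18260 = 60914/3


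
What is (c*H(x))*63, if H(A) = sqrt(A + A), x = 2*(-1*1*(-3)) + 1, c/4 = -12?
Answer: -3024*sqrt(14) ≈ -11315.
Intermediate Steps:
c = -48 (c = 4*(-12) = -48)
x = 7 (x = 2*(-1*(-3)) + 1 = 2*3 + 1 = 6 + 1 = 7)
H(A) = sqrt(2)*sqrt(A) (H(A) = sqrt(2*A) = sqrt(2)*sqrt(A))
(c*H(x))*63 = -48*sqrt(2)*sqrt(7)*63 = -48*sqrt(14)*63 = -3024*sqrt(14)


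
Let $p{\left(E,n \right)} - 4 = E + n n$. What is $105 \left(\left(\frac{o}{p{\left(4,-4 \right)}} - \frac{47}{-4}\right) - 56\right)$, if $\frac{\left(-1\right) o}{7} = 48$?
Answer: $- \frac{24465}{4} \approx -6116.3$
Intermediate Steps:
$o = -336$ ($o = \left(-7\right) 48 = -336$)
$p{\left(E,n \right)} = 4 + E + n^{2}$ ($p{\left(E,n \right)} = 4 + \left(E + n n\right) = 4 + \left(E + n^{2}\right) = 4 + E + n^{2}$)
$105 \left(\left(\frac{o}{p{\left(4,-4 \right)}} - \frac{47}{-4}\right) - 56\right) = 105 \left(\left(- \frac{336}{4 + 4 + \left(-4\right)^{2}} - \frac{47}{-4}\right) - 56\right) = 105 \left(\left(- \frac{336}{4 + 4 + 16} - - \frac{47}{4}\right) - 56\right) = 105 \left(\left(- \frac{336}{24} + \frac{47}{4}\right) - 56\right) = 105 \left(\left(\left(-336\right) \frac{1}{24} + \frac{47}{4}\right) - 56\right) = 105 \left(\left(-14 + \frac{47}{4}\right) - 56\right) = 105 \left(- \frac{9}{4} - 56\right) = 105 \left(- \frac{233}{4}\right) = - \frac{24465}{4}$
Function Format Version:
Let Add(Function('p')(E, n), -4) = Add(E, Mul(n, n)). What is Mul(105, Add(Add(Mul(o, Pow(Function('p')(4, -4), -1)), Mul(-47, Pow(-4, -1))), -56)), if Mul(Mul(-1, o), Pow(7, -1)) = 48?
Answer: Rational(-24465, 4) ≈ -6116.3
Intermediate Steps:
o = -336 (o = Mul(-7, 48) = -336)
Function('p')(E, n) = Add(4, E, Pow(n, 2)) (Function('p')(E, n) = Add(4, Add(E, Mul(n, n))) = Add(4, Add(E, Pow(n, 2))) = Add(4, E, Pow(n, 2)))
Mul(105, Add(Add(Mul(o, Pow(Function('p')(4, -4), -1)), Mul(-47, Pow(-4, -1))), -56)) = Mul(105, Add(Add(Mul(-336, Pow(Add(4, 4, Pow(-4, 2)), -1)), Mul(-47, Pow(-4, -1))), -56)) = Mul(105, Add(Add(Mul(-336, Pow(Add(4, 4, 16), -1)), Mul(-47, Rational(-1, 4))), -56)) = Mul(105, Add(Add(Mul(-336, Pow(24, -1)), Rational(47, 4)), -56)) = Mul(105, Add(Add(Mul(-336, Rational(1, 24)), Rational(47, 4)), -56)) = Mul(105, Add(Add(-14, Rational(47, 4)), -56)) = Mul(105, Add(Rational(-9, 4), -56)) = Mul(105, Rational(-233, 4)) = Rational(-24465, 4)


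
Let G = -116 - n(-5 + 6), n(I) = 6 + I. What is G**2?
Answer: 15129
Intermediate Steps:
G = -123 (G = -116 - (6 + (-5 + 6)) = -116 - (6 + 1) = -116 - 1*7 = -116 - 7 = -123)
G**2 = (-123)**2 = 15129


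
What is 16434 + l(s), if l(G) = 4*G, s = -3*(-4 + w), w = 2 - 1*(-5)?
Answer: 16398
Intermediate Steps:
w = 7 (w = 2 + 5 = 7)
s = -9 (s = -3*(-4 + 7) = -3*3 = -9)
16434 + l(s) = 16434 + 4*(-9) = 16434 - 36 = 16398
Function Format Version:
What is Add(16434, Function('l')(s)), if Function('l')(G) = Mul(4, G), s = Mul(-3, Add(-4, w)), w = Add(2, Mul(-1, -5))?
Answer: 16398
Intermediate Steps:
w = 7 (w = Add(2, 5) = 7)
s = -9 (s = Mul(-3, Add(-4, 7)) = Mul(-3, 3) = -9)
Add(16434, Function('l')(s)) = Add(16434, Mul(4, -9)) = Add(16434, -36) = 16398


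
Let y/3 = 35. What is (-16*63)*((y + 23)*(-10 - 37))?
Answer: 6064128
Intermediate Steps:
y = 105 (y = 3*35 = 105)
(-16*63)*((y + 23)*(-10 - 37)) = (-16*63)*((105 + 23)*(-10 - 37)) = -129024*(-47) = -1008*(-6016) = 6064128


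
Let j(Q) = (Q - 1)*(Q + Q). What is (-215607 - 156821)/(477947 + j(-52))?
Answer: -372428/483459 ≈ -0.77034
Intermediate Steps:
j(Q) = 2*Q*(-1 + Q) (j(Q) = (-1 + Q)*(2*Q) = 2*Q*(-1 + Q))
(-215607 - 156821)/(477947 + j(-52)) = (-215607 - 156821)/(477947 + 2*(-52)*(-1 - 52)) = -372428/(477947 + 2*(-52)*(-53)) = -372428/(477947 + 5512) = -372428/483459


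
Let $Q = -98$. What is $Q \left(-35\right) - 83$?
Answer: $3347$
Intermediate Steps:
$Q \left(-35\right) - 83 = \left(-98\right) \left(-35\right) - 83 = 3430 - 83 = 3347$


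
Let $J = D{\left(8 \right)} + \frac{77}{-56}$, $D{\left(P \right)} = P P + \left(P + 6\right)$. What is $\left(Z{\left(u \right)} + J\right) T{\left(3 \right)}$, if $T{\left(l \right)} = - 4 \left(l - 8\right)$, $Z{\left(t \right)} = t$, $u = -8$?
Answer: $\frac{2745}{2} \approx 1372.5$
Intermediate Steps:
$T{\left(l \right)} = 32 - 4 l$ ($T{\left(l \right)} = - 4 \left(-8 + l\right) = 32 - 4 l$)
$D{\left(P \right)} = 6 + P + P^{2}$ ($D{\left(P \right)} = P^{2} + \left(6 + P\right) = 6 + P + P^{2}$)
$J = \frac{613}{8}$ ($J = \left(6 + 8 + 8^{2}\right) + \frac{77}{-56} = \left(6 + 8 + 64\right) + 77 \left(- \frac{1}{56}\right) = 78 - \frac{11}{8} = \frac{613}{8} \approx 76.625$)
$\left(Z{\left(u \right)} + J\right) T{\left(3 \right)} = \left(-8 + \frac{613}{8}\right) \left(32 - 12\right) = \frac{549 \left(32 - 12\right)}{8} = \frac{549}{8} \cdot 20 = \frac{2745}{2}$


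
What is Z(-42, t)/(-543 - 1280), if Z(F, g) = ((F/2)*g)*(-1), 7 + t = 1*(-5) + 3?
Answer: 189/1823 ≈ 0.10368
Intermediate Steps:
t = -9 (t = -7 + (1*(-5) + 3) = -7 + (-5 + 3) = -7 - 2 = -9)
Z(F, g) = -F*g/2 (Z(F, g) = ((F*(½))*g)*(-1) = ((F/2)*g)*(-1) = (F*g/2)*(-1) = -F*g/2)
Z(-42, t)/(-543 - 1280) = (-½*(-42)*(-9))/(-543 - 1280) = -189/(-1823) = -1/1823*(-189) = 189/1823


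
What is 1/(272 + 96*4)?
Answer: 1/656 ≈ 0.0015244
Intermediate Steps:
1/(272 + 96*4) = 1/(272 + 384) = 1/656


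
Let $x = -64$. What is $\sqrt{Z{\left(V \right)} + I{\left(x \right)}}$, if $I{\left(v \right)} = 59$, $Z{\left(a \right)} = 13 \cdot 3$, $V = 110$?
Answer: $7 \sqrt{2} \approx 9.8995$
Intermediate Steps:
$Z{\left(a \right)} = 39$
$\sqrt{Z{\left(V \right)} + I{\left(x \right)}} = \sqrt{39 + 59} = \sqrt{98} = 7 \sqrt{2}$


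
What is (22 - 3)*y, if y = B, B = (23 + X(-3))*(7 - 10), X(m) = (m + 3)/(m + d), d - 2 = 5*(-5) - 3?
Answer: -1311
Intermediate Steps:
d = -26 (d = 2 + (5*(-5) - 3) = 2 + (-25 - 3) = 2 - 28 = -26)
X(m) = (3 + m)/(-26 + m) (X(m) = (m + 3)/(m - 26) = (3 + m)/(-26 + m))
B = -69 (B = (23 + (3 - 3)/(-26 - 3))*(7 - 10) = (23 + 0/(-29))*(-3) = (23 - 1/29*0)*(-3) = (23 + 0)*(-3) = 23*(-3) = -69)
y = -69
(22 - 3)*y = (22 - 3)*(-69) = 19*(-69) = -1311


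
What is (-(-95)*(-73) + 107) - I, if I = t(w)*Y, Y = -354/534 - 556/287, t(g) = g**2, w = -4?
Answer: -173344932/25543 ≈ -6786.4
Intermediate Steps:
Y = -66417/25543 (Y = -354*1/534 - 556*1/287 = -59/89 - 556/287 = -66417/25543 ≈ -2.6002)
I = -1062672/25543 (I = (-4)**2*(-66417/25543) = 16*(-66417/25543) = -1062672/25543 ≈ -41.603)
(-(-95)*(-73) + 107) - I = (-(-95)*(-73) + 107) - 1*(-1062672/25543) = (-95*73 + 107) + 1062672/25543 = (-6935 + 107) + 1062672/25543 = -6828 + 1062672/25543 = -173344932/25543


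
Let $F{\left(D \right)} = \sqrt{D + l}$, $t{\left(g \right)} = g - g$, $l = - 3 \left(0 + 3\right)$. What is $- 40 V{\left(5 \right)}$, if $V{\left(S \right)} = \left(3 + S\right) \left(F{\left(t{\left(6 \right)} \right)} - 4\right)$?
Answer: $1280 - 960 i \approx 1280.0 - 960.0 i$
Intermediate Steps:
$l = -9$ ($l = \left(-3\right) 3 = -9$)
$t{\left(g \right)} = 0$
$F{\left(D \right)} = \sqrt{-9 + D}$ ($F{\left(D \right)} = \sqrt{D - 9} = \sqrt{-9 + D}$)
$V{\left(S \right)} = \left(-4 + 3 i\right) \left(3 + S\right)$ ($V{\left(S \right)} = \left(3 + S\right) \left(\sqrt{-9 + 0} - 4\right) = \left(3 + S\right) \left(\sqrt{-9} - 4\right) = \left(3 + S\right) \left(3 i - 4\right) = \left(3 + S\right) \left(-4 + 3 i\right) = \left(-4 + 3 i\right) \left(3 + S\right)$)
$- 40 V{\left(5 \right)} = - 40 \left(-12 + 9 i + 5 \left(-4 + 3 i\right)\right) = - 40 \left(-12 + 9 i - \left(20 - 15 i\right)\right) = - 40 \left(-32 + 24 i\right) = 1280 - 960 i$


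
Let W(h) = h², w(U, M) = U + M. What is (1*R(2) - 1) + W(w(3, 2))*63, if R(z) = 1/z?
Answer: 3149/2 ≈ 1574.5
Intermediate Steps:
w(U, M) = M + U
(1*R(2) - 1) + W(w(3, 2))*63 = (1/2 - 1) + (2 + 3)²*63 = (1*(½) - 1) + 5²*63 = (½ - 1) + 25*63 = -½ + 1575 = 3149/2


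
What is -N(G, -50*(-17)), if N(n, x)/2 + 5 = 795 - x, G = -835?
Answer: 120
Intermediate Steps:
N(n, x) = 1580 - 2*x (N(n, x) = -10 + 2*(795 - x) = -10 + (1590 - 2*x) = 1580 - 2*x)
-N(G, -50*(-17)) = -(1580 - (-100)*(-17)) = -(1580 - 2*850) = -(1580 - 1700) = -1*(-120) = 120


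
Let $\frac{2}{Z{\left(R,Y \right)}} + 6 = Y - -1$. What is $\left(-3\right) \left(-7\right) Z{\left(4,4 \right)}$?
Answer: $-42$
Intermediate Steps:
$Z{\left(R,Y \right)} = \frac{2}{-5 + Y}$ ($Z{\left(R,Y \right)} = \frac{2}{-6 + \left(Y - -1\right)} = \frac{2}{-6 + \left(Y + 1\right)} = \frac{2}{-6 + \left(1 + Y\right)} = \frac{2}{-5 + Y}$)
$\left(-3\right) \left(-7\right) Z{\left(4,4 \right)} = \left(-3\right) \left(-7\right) \frac{2}{-5 + 4} = 21 \frac{2}{-1} = 21 \cdot 2 \left(-1\right) = 21 \left(-2\right) = -42$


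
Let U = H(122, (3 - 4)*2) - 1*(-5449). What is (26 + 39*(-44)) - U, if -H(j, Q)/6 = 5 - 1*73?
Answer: -7547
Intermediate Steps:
H(j, Q) = 408 (H(j, Q) = -6*(5 - 1*73) = -6*(5 - 73) = -6*(-68) = 408)
U = 5857 (U = 408 - 1*(-5449) = 408 + 5449 = 5857)
(26 + 39*(-44)) - U = (26 + 39*(-44)) - 1*5857 = (26 - 1716) - 5857 = -1690 - 5857 = -7547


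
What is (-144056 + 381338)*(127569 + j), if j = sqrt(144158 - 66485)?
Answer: 30269827458 + 237282*sqrt(77673) ≈ 3.0336e+10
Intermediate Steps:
j = sqrt(77673) ≈ 278.70
(-144056 + 381338)*(127569 + j) = (-144056 + 381338)*(127569 + sqrt(77673)) = 237282*(127569 + sqrt(77673)) = 30269827458 + 237282*sqrt(77673)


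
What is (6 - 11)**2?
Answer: 25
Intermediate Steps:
(6 - 11)**2 = (-5)**2 = 25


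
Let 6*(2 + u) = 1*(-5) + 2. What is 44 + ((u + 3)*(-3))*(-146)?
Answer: 263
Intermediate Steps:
u = -5/2 (u = -2 + (1*(-5) + 2)/6 = -2 + (-5 + 2)/6 = -2 + (⅙)*(-3) = -2 - ½ = -5/2 ≈ -2.5000)
44 + ((u + 3)*(-3))*(-146) = 44 + ((-5/2 + 3)*(-3))*(-146) = 44 + ((½)*(-3))*(-146) = 44 - 3/2*(-146) = 44 + 219 = 263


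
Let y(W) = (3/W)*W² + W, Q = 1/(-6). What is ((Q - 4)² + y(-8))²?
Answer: 277729/1296 ≈ 214.30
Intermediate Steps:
Q = -⅙ (Q = 1*(-⅙) = -⅙ ≈ -0.16667)
y(W) = 4*W (y(W) = 3*W + W = 4*W)
((Q - 4)² + y(-8))² = ((-⅙ - 4)² + 4*(-8))² = ((-25/6)² - 32)² = (625/36 - 32)² = (-527/36)² = 277729/1296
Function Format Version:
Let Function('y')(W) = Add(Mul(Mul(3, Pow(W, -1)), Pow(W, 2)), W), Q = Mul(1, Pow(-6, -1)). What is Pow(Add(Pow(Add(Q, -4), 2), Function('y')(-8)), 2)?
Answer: Rational(277729, 1296) ≈ 214.30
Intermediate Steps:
Q = Rational(-1, 6) (Q = Mul(1, Rational(-1, 6)) = Rational(-1, 6) ≈ -0.16667)
Function('y')(W) = Mul(4, W) (Function('y')(W) = Add(Mul(3, W), W) = Mul(4, W))
Pow(Add(Pow(Add(Q, -4), 2), Function('y')(-8)), 2) = Pow(Add(Pow(Add(Rational(-1, 6), -4), 2), Mul(4, -8)), 2) = Pow(Add(Pow(Rational(-25, 6), 2), -32), 2) = Pow(Add(Rational(625, 36), -32), 2) = Pow(Rational(-527, 36), 2) = Rational(277729, 1296)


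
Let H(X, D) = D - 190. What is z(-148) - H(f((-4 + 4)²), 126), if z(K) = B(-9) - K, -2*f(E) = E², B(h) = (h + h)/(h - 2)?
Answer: 2350/11 ≈ 213.64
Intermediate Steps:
B(h) = 2*h/(-2 + h) (B(h) = (2*h)/(-2 + h) = 2*h/(-2 + h))
f(E) = -E²/2
H(X, D) = -190 + D
z(K) = 18/11 - K (z(K) = 2*(-9)/(-2 - 9) - K = 2*(-9)/(-11) - K = 2*(-9)*(-1/11) - K = 18/11 - K)
z(-148) - H(f((-4 + 4)²), 126) = (18/11 - 1*(-148)) - (-190 + 126) = (18/11 + 148) - 1*(-64) = 1646/11 + 64 = 2350/11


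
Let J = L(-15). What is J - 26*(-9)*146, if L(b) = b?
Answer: 34149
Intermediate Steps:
J = -15
J - 26*(-9)*146 = -15 - 26*(-9)*146 = -15 + 234*146 = -15 + 34164 = 34149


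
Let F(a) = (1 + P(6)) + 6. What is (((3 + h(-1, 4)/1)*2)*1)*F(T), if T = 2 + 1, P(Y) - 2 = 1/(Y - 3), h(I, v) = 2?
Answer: 280/3 ≈ 93.333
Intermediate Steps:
P(Y) = 2 + 1/(-3 + Y) (P(Y) = 2 + 1/(Y - 3) = 2 + 1/(-3 + Y))
T = 3
F(a) = 28/3 (F(a) = (1 + (-5 + 2*6)/(-3 + 6)) + 6 = (1 + (-5 + 12)/3) + 6 = (1 + (1/3)*7) + 6 = (1 + 7/3) + 6 = 10/3 + 6 = 28/3)
(((3 + h(-1, 4)/1)*2)*1)*F(T) = (((3 + 2/1)*2)*1)*(28/3) = (((3 + 2*1)*2)*1)*(28/3) = (((3 + 2)*2)*1)*(28/3) = ((5*2)*1)*(28/3) = (10*1)*(28/3) = 10*(28/3) = 280/3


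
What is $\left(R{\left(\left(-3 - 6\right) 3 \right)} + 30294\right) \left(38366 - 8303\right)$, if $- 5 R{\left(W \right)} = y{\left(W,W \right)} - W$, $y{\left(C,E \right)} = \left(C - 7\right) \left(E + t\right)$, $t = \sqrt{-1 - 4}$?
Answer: $905046615 + \frac{1022142 i \sqrt{5}}{5} \approx 9.0505 \cdot 10^{8} + 4.5712 \cdot 10^{5} i$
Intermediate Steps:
$t = i \sqrt{5}$ ($t = \sqrt{-5} = i \sqrt{5} \approx 2.2361 i$)
$y{\left(C,E \right)} = \left(-7 + C\right) \left(E + i \sqrt{5}\right)$ ($y{\left(C,E \right)} = \left(C - 7\right) \left(E + i \sqrt{5}\right) = \left(-7 + C\right) \left(E + i \sqrt{5}\right)$)
$R{\left(W \right)} = - \frac{W^{2}}{5} + \frac{8 W}{5} + \frac{7 i \sqrt{5}}{5} - \frac{i W \sqrt{5}}{5}$ ($R{\left(W \right)} = - \frac{\left(- 7 W + W W - 7 i \sqrt{5} + i W \sqrt{5}\right) - W}{5} = - \frac{\left(- 7 W + W^{2} - 7 i \sqrt{5} + i W \sqrt{5}\right) - W}{5} = - \frac{\left(W^{2} - 7 W - 7 i \sqrt{5} + i W \sqrt{5}\right) - W}{5} = - \frac{W^{2} - 8 W - 7 i \sqrt{5} + i W \sqrt{5}}{5} = - \frac{W^{2}}{5} + \frac{8 W}{5} + \frac{7 i \sqrt{5}}{5} - \frac{i W \sqrt{5}}{5}$)
$\left(R{\left(\left(-3 - 6\right) 3 \right)} + 30294\right) \left(38366 - 8303\right) = \left(\left(- \frac{\left(\left(-3 - 6\right) 3\right)^{2}}{5} + \frac{8 \left(-3 - 6\right) 3}{5} + \frac{7 i \sqrt{5}}{5} - \frac{i \left(-3 - 6\right) 3 \sqrt{5}}{5}\right) + 30294\right) \left(38366 - 8303\right) = \left(\left(- \frac{\left(\left(-9\right) 3\right)^{2}}{5} + \frac{8 \left(\left(-9\right) 3\right)}{5} + \frac{7 i \sqrt{5}}{5} - \frac{i \left(\left(-9\right) 3\right) \sqrt{5}}{5}\right) + 30294\right) 30063 = \left(\left(- \frac{\left(-27\right)^{2}}{5} + \frac{8}{5} \left(-27\right) + \frac{7 i \sqrt{5}}{5} - \frac{1}{5} i \left(-27\right) \sqrt{5}\right) + 30294\right) 30063 = \left(\left(\left(- \frac{1}{5}\right) 729 - \frac{216}{5} + \frac{7 i \sqrt{5}}{5} + \frac{27 i \sqrt{5}}{5}\right) + 30294\right) 30063 = \left(\left(- \frac{729}{5} - \frac{216}{5} + \frac{7 i \sqrt{5}}{5} + \frac{27 i \sqrt{5}}{5}\right) + 30294\right) 30063 = \left(\left(-189 + \frac{34 i \sqrt{5}}{5}\right) + 30294\right) 30063 = \left(30105 + \frac{34 i \sqrt{5}}{5}\right) 30063 = 905046615 + \frac{1022142 i \sqrt{5}}{5}$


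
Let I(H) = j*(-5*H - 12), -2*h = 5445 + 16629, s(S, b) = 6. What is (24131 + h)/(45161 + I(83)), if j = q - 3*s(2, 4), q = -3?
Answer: 6547/27064 ≈ 0.24191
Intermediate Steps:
h = -11037 (h = -(5445 + 16629)/2 = -½*22074 = -11037)
j = -21 (j = -3 - 3*6 = -3 - 18 = -21)
I(H) = 252 + 105*H (I(H) = -21*(-5*H - 12) = -21*(-12 - 5*H) = 252 + 105*H)
(24131 + h)/(45161 + I(83)) = (24131 - 11037)/(45161 + (252 + 105*83)) = 13094/(45161 + (252 + 8715)) = 13094/(45161 + 8967) = 13094/54128 = 13094*(1/54128) = 6547/27064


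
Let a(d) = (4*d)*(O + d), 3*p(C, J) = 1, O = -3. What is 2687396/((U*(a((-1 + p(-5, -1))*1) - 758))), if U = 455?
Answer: -12093282/1531985 ≈ -7.8939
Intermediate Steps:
p(C, J) = ⅓ (p(C, J) = (⅓)*1 = ⅓)
a(d) = 4*d*(-3 + d) (a(d) = (4*d)*(-3 + d) = 4*d*(-3 + d))
2687396/((U*(a((-1 + p(-5, -1))*1) - 758))) = 2687396/((455*(4*((-1 + ⅓)*1)*(-3 + (-1 + ⅓)*1) - 758))) = 2687396/((455*(4*(-⅔*1)*(-3 - ⅔*1) - 758))) = 2687396/((455*(4*(-⅔)*(-3 - ⅔) - 758))) = 2687396/((455*(4*(-⅔)*(-11/3) - 758))) = 2687396/((455*(88/9 - 758))) = 2687396/((455*(-6734/9))) = 2687396/(-3063970/9) = 2687396*(-9/3063970) = -12093282/1531985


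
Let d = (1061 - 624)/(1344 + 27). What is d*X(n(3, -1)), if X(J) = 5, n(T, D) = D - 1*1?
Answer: 2185/1371 ≈ 1.5937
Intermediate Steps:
n(T, D) = -1 + D (n(T, D) = D - 1 = -1 + D)
d = 437/1371 ≈ 0.31875
d*X(n(3, -1)) = (437/1371)*5 = 2185/1371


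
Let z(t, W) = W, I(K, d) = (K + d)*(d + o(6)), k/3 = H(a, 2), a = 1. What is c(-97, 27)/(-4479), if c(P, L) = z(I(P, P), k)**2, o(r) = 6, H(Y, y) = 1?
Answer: -3/1493 ≈ -0.0020094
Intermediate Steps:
k = 3 (k = 3*1 = 3)
I(K, d) = (6 + d)*(K + d) (I(K, d) = (K + d)*(d + 6) = (K + d)*(6 + d) = (6 + d)*(K + d))
c(P, L) = 9 (c(P, L) = 3**2 = 9)
c(-97, 27)/(-4479) = 9/(-4479) = 9*(-1/4479) = -3/1493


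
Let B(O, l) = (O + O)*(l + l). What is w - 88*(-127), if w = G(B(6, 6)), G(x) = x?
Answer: 11320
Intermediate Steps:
B(O, l) = 4*O*l (B(O, l) = (2*O)*(2*l) = 4*O*l)
w = 144 (w = 4*6*6 = 144)
w - 88*(-127) = 144 - 88*(-127) = 144 + 11176 = 11320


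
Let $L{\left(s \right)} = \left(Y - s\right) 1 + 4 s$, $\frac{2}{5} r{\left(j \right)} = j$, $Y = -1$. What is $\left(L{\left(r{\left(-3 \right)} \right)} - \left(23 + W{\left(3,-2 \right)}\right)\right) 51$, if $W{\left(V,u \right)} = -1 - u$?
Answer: $- \frac{4845}{2} \approx -2422.5$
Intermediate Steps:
$r{\left(j \right)} = \frac{5 j}{2}$
$L{\left(s \right)} = -1 + 3 s$ ($L{\left(s \right)} = \left(-1 - s\right) 1 + 4 s = \left(-1 - s\right) + 4 s = -1 + 3 s$)
$\left(L{\left(r{\left(-3 \right)} \right)} - \left(23 + W{\left(3,-2 \right)}\right)\right) 51 = \left(\left(-1 + 3 \cdot \frac{5}{2} \left(-3\right)\right) - \left(22 + 2\right)\right) 51 = \left(\left(-1 + 3 \left(- \frac{15}{2}\right)\right) - 24\right) 51 = \left(\left(-1 - \frac{45}{2}\right) - 24\right) 51 = \left(- \frac{47}{2} - 24\right) 51 = \left(- \frac{95}{2}\right) 51 = - \frac{4845}{2}$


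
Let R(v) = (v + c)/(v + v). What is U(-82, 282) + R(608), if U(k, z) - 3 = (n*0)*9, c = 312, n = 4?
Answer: 571/152 ≈ 3.7566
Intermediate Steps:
U(k, z) = 3 (U(k, z) = 3 + (4*0)*9 = 3 + 0*9 = 3 + 0 = 3)
R(v) = (312 + v)/(2*v) (R(v) = (v + 312)/(v + v) = (312 + v)/((2*v)) = (312 + v)*(1/(2*v)) = (312 + v)/(2*v))
U(-82, 282) + R(608) = 3 + (½)*(312 + 608)/608 = 3 + (½)*(1/608)*920 = 3 + 115/152 = 571/152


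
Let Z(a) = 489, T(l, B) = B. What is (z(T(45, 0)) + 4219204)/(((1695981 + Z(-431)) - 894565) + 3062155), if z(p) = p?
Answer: 1054801/966015 ≈ 1.0919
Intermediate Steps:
(z(T(45, 0)) + 4219204)/(((1695981 + Z(-431)) - 894565) + 3062155) = (0 + 4219204)/(((1695981 + 489) - 894565) + 3062155) = 4219204/((1696470 - 894565) + 3062155) = 4219204/(801905 + 3062155) = 4219204/3864060 = 4219204*(1/3864060) = 1054801/966015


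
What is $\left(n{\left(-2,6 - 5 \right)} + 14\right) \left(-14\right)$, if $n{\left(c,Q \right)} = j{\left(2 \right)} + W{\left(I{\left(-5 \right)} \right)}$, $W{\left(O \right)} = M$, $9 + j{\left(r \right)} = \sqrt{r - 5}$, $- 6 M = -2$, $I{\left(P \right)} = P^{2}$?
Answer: $- \frac{224}{3} - 14 i \sqrt{3} \approx -74.667 - 24.249 i$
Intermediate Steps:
$M = \frac{1}{3}$ ($M = \left(- \frac{1}{6}\right) \left(-2\right) = \frac{1}{3} \approx 0.33333$)
$j{\left(r \right)} = -9 + \sqrt{-5 + r}$ ($j{\left(r \right)} = -9 + \sqrt{r - 5} = -9 + \sqrt{-5 + r}$)
$W{\left(O \right)} = \frac{1}{3}$
$n{\left(c,Q \right)} = - \frac{26}{3} + i \sqrt{3}$ ($n{\left(c,Q \right)} = \left(-9 + \sqrt{-5 + 2}\right) + \frac{1}{3} = \left(-9 + \sqrt{-3}\right) + \frac{1}{3} = \left(-9 + i \sqrt{3}\right) + \frac{1}{3} = - \frac{26}{3} + i \sqrt{3}$)
$\left(n{\left(-2,6 - 5 \right)} + 14\right) \left(-14\right) = \left(\left(- \frac{26}{3} + i \sqrt{3}\right) + 14\right) \left(-14\right) = \left(\frac{16}{3} + i \sqrt{3}\right) \left(-14\right) = - \frac{224}{3} - 14 i \sqrt{3}$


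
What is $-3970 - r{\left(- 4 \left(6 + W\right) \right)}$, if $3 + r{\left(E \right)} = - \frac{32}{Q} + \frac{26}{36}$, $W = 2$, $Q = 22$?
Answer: $- \frac{785321}{198} \approx -3966.3$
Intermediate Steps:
$r{\left(E \right)} = - \frac{739}{198}$ ($r{\left(E \right)} = -3 + \left(- \frac{32}{22} + \frac{26}{36}\right) = -3 + \left(\left(-32\right) \frac{1}{22} + 26 \cdot \frac{1}{36}\right) = -3 + \left(- \frac{16}{11} + \frac{13}{18}\right) = -3 - \frac{145}{198} = - \frac{739}{198}$)
$-3970 - r{\left(- 4 \left(6 + W\right) \right)} = -3970 - - \frac{739}{198} = -3970 + \frac{739}{198} = - \frac{785321}{198}$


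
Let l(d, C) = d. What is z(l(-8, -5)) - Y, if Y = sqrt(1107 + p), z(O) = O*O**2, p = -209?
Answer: -512 - sqrt(898) ≈ -541.97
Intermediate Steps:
z(O) = O**3
Y = sqrt(898) (Y = sqrt(1107 - 209) = sqrt(898) ≈ 29.967)
z(l(-8, -5)) - Y = (-8)**3 - sqrt(898) = -512 - sqrt(898)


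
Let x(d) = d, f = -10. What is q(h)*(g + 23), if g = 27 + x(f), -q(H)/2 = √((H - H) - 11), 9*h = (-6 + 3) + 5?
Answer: -80*I*√11 ≈ -265.33*I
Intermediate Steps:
h = 2/9 (h = ((-6 + 3) + 5)/9 = (-3 + 5)/9 = (⅑)*2 = 2/9 ≈ 0.22222)
q(H) = -2*I*√11 (q(H) = -2*√((H - H) - 11) = -2*√(0 - 11) = -2*I*√11)
g = 17 (g = 27 - 10 = 17)
q(h)*(g + 23) = (-2*I*√11)*(17 + 23) = -2*I*√11*40 = -80*I*√11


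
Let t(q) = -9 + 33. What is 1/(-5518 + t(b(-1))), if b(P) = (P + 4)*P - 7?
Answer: -1/5494 ≈ -0.00018202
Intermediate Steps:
b(P) = -7 + P*(4 + P) (b(P) = (4 + P)*P - 7 = P*(4 + P) - 7 = -7 + P*(4 + P))
t(q) = 24
1/(-5518 + t(b(-1))) = 1/(-5518 + 24) = 1/(-5494) = -1/5494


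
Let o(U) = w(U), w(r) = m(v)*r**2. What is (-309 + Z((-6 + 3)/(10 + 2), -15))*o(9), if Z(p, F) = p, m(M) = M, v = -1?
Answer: 100197/4 ≈ 25049.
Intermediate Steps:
w(r) = -r**2
o(U) = -U**2
(-309 + Z((-6 + 3)/(10 + 2), -15))*o(9) = (-309 + (-6 + 3)/(10 + 2))*(-1*9**2) = (-309 - 3/12)*(-1*81) = (-309 - 3*1/12)*(-81) = (-309 - 1/4)*(-81) = -1237/4*(-81) = 100197/4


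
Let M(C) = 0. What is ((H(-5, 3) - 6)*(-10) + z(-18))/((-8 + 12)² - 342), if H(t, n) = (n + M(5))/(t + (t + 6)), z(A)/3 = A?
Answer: -27/652 ≈ -0.041411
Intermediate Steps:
z(A) = 3*A
H(t, n) = n/(6 + 2*t) (H(t, n) = (n + 0)/(t + (t + 6)) = n/(t + (6 + t)) = n/(6 + 2*t))
((H(-5, 3) - 6)*(-10) + z(-18))/((-8 + 12)² - 342) = (((½)*3/(3 - 5) - 6)*(-10) + 3*(-18))/((-8 + 12)² - 342) = (((½)*3/(-2) - 6)*(-10) - 54)/(4² - 342) = (((½)*3*(-½) - 6)*(-10) - 54)/(16 - 342) = ((-¾ - 6)*(-10) - 54)/(-326) = (-27/4*(-10) - 54)*(-1/326) = (135/2 - 54)*(-1/326) = (27/2)*(-1/326) = -27/652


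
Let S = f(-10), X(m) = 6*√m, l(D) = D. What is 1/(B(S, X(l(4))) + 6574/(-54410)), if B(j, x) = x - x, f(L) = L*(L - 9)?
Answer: -27205/3287 ≈ -8.2766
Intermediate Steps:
f(L) = L*(-9 + L)
S = 190 (S = -10*(-9 - 10) = -10*(-19) = 190)
B(j, x) = 0
1/(B(S, X(l(4))) + 6574/(-54410)) = 1/(0 + 6574/(-54410)) = 1/(0 + 6574*(-1/54410)) = 1/(0 - 3287/27205) = 1/(-3287/27205) = -27205/3287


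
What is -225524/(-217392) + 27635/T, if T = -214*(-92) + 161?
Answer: 2621013449/1078753452 ≈ 2.4297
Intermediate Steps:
T = 19849 (T = 19688 + 161 = 19849)
-225524/(-217392) + 27635/T = -225524/(-217392) + 27635/19849 = -225524*(-1/217392) + 27635*(1/19849) = 56381/54348 + 27635/19849 = 2621013449/1078753452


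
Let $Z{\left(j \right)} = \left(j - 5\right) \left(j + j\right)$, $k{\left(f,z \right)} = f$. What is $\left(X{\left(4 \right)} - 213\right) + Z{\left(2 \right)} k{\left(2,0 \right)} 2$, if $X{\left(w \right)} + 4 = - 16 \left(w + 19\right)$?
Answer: $-633$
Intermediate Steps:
$X{\left(w \right)} = -308 - 16 w$ ($X{\left(w \right)} = -4 - 16 \left(w + 19\right) = -4 - 16 \left(19 + w\right) = -4 - \left(304 + 16 w\right) = -308 - 16 w$)
$Z{\left(j \right)} = 2 j \left(-5 + j\right)$ ($Z{\left(j \right)} = \left(-5 + j\right) 2 j = 2 j \left(-5 + j\right)$)
$\left(X{\left(4 \right)} - 213\right) + Z{\left(2 \right)} k{\left(2,0 \right)} 2 = \left(\left(-308 - 64\right) - 213\right) + 2 \cdot 2 \left(-5 + 2\right) 2 \cdot 2 = \left(\left(-308 - 64\right) - 213\right) + 2 \cdot 2 \left(-3\right) 2 \cdot 2 = \left(-372 - 213\right) + \left(-12\right) 2 \cdot 2 = -585 - 48 = -633$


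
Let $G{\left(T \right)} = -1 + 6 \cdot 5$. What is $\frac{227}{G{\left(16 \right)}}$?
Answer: $\frac{227}{29} \approx 7.8276$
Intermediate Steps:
$G{\left(T \right)} = 29$ ($G{\left(T \right)} = -1 + 30 = 29$)
$\frac{227}{G{\left(16 \right)}} = \frac{227}{29}$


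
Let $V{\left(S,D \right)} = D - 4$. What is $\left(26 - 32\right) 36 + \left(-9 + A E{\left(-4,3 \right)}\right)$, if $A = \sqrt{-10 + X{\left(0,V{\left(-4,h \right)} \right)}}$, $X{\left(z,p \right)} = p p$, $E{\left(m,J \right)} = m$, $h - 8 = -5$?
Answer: $-225 - 12 i \approx -225.0 - 12.0 i$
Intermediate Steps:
$h = 3$ ($h = 8 - 5 = 3$)
$V{\left(S,D \right)} = -4 + D$ ($V{\left(S,D \right)} = D - 4 = -4 + D$)
$X{\left(z,p \right)} = p^{2}$
$A = 3 i$ ($A = \sqrt{-10 + \left(-4 + 3\right)^{2}} = \sqrt{-10 + \left(-1\right)^{2}} = \sqrt{-10 + 1} = \sqrt{-9} = 3 i \approx 3.0 i$)
$\left(26 - 32\right) 36 + \left(-9 + A E{\left(-4,3 \right)}\right) = \left(26 - 32\right) 36 - \left(9 - 3 i \left(-4\right)\right) = \left(-6\right) 36 - \left(9 + 12 i\right) = -216 - \left(9 + 12 i\right) = -225 - 12 i$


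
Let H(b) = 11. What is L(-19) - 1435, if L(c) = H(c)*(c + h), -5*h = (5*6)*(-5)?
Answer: -1314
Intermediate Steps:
h = 30 (h = -5*6*(-5)/5 = -6*(-5) = -⅕*(-150) = 30)
L(c) = 330 + 11*c (L(c) = 11*(c + 30) = 11*(30 + c) = 330 + 11*c)
L(-19) - 1435 = (330 + 11*(-19)) - 1435 = (330 - 209) - 1435 = 121 - 1435 = -1314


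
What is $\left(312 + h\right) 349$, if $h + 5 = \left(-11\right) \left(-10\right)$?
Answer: $145533$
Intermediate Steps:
$h = 105$ ($h = -5 - -110 = -5 + 110 = 105$)
$\left(312 + h\right) 349 = \left(312 + 105\right) 349 = 417 \cdot 349 = 145533$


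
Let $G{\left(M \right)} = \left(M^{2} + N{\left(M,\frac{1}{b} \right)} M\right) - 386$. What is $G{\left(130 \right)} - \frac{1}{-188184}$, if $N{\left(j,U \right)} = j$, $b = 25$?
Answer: $\frac{6287980177}{188184} \approx 33414.0$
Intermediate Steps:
$G{\left(M \right)} = -386 + 2 M^{2}$ ($G{\left(M \right)} = \left(M^{2} + M M\right) - 386 = \left(M^{2} + M^{2}\right) - 386 = 2 M^{2} - 386 = -386 + 2 M^{2}$)
$G{\left(130 \right)} - \frac{1}{-188184} = \left(-386 + 2 \cdot 130^{2}\right) - \frac{1}{-188184} = \left(-386 + 2 \cdot 16900\right) - - \frac{1}{188184} = \left(-386 + 33800\right) + \frac{1}{188184} = 33414 + \frac{1}{188184} = \frac{6287980177}{188184}$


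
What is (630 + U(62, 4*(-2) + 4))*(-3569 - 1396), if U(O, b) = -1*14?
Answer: -3058440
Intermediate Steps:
U(O, b) = -14
(630 + U(62, 4*(-2) + 4))*(-3569 - 1396) = (630 - 14)*(-3569 - 1396) = 616*(-4965) = -3058440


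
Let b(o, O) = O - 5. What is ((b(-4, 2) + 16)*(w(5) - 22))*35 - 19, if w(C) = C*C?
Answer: 1346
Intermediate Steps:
w(C) = C²
b(o, O) = -5 + O
((b(-4, 2) + 16)*(w(5) - 22))*35 - 19 = (((-5 + 2) + 16)*(5² - 22))*35 - 19 = ((-3 + 16)*(25 - 22))*35 - 19 = (13*3)*35 - 19 = 39*35 - 19 = 1365 - 19 = 1346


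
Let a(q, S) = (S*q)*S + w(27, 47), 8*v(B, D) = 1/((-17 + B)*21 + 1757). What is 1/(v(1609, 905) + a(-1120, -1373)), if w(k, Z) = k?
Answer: -281512/594368799652935 ≈ -4.7363e-10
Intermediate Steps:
v(B, D) = 1/(8*(1400 + 21*B)) (v(B, D) = 1/(8*((-17 + B)*21 + 1757)) = 1/(8*((-357 + 21*B) + 1757)) = 1/(8*(1400 + 21*B)))
a(q, S) = 27 + q*S**2 (a(q, S) = (S*q)*S + 27 = q*S**2 + 27 = 27 + q*S**2)
1/(v(1609, 905) + a(-1120, -1373)) = 1/(1/(56*(200 + 3*1609)) + (27 - 1120*(-1373)**2)) = 1/(1/(56*(200 + 4827)) + (27 - 1120*1885129)) = 1/((1/56)/5027 + (27 - 2111344480)) = 1/((1/56)*(1/5027) - 2111344453) = 1/(1/281512 - 2111344453) = 1/(-594368799652935/281512) = -281512/594368799652935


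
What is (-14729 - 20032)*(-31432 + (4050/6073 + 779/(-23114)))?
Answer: 153367704989052231/140371322 ≈ 1.0926e+9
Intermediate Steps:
(-14729 - 20032)*(-31432 + (4050/6073 + 779/(-23114))) = -34761*(-31432 + (4050*(1/6073) + 779*(-1/23114))) = -34761*(-31432 + (4050/6073 - 779/23114)) = -34761*(-31432 + 88880833/140371322) = -34761*(-4412062512271/140371322) = 153367704989052231/140371322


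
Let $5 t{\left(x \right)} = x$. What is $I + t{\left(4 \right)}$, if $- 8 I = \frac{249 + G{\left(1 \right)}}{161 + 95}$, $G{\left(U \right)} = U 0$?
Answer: $\frac{6947}{10240} \approx 0.67842$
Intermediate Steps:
$t{\left(x \right)} = \frac{x}{5}$
$G{\left(U \right)} = 0$
$I = - \frac{249}{2048}$ ($I = - \frac{\left(249 + 0\right) \frac{1}{161 + 95}}{8} = - \frac{249 \cdot \frac{1}{256}}{8} = \left(- \frac{1}{8}\right) \frac{249}{256} = - \frac{249}{2048} \approx -0.12158$)
$I + t{\left(4 \right)} = - \frac{249}{2048} + \frac{1}{5} \cdot 4 = - \frac{249}{2048} + \frac{4}{5} = \frac{6947}{10240}$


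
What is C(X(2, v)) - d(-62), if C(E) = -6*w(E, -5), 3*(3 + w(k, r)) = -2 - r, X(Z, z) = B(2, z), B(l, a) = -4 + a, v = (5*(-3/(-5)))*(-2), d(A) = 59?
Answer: -47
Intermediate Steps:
v = -6 (v = (5*(-3*(-1/5)))*(-2) = (5*(3/5))*(-2) = 3*(-2) = -6)
X(Z, z) = -4 + z
w(k, r) = -11/3 - r/3 (w(k, r) = -3 + (-2 - r)/3 = -3 + (-2/3 - r/3) = -11/3 - r/3)
C(E) = 12 (C(E) = -6*(-11/3 - 1/3*(-5)) = -6*(-11/3 + 5/3) = -6*(-2) = 12)
C(X(2, v)) - d(-62) = 12 - 1*59 = 12 - 59 = -47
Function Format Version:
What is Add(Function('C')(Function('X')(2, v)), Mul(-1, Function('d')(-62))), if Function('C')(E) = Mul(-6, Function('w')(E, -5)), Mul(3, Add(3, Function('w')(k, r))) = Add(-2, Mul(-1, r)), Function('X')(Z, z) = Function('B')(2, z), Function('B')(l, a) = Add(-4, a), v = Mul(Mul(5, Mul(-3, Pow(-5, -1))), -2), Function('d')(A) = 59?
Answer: -47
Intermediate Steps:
v = -6 (v = Mul(Mul(5, Mul(-3, Rational(-1, 5))), -2) = Mul(Mul(5, Rational(3, 5)), -2) = Mul(3, -2) = -6)
Function('X')(Z, z) = Add(-4, z)
Function('w')(k, r) = Add(Rational(-11, 3), Mul(Rational(-1, 3), r)) (Function('w')(k, r) = Add(-3, Mul(Rational(1, 3), Add(-2, Mul(-1, r)))) = Add(-3, Add(Rational(-2, 3), Mul(Rational(-1, 3), r))) = Add(Rational(-11, 3), Mul(Rational(-1, 3), r)))
Function('C')(E) = 12 (Function('C')(E) = Mul(-6, Add(Rational(-11, 3), Mul(Rational(-1, 3), -5))) = Mul(-6, Add(Rational(-11, 3), Rational(5, 3))) = Mul(-6, -2) = 12)
Add(Function('C')(Function('X')(2, v)), Mul(-1, Function('d')(-62))) = Add(12, Mul(-1, 59)) = Add(12, -59) = -47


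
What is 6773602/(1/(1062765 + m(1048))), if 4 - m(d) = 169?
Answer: 7197629485200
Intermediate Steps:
m(d) = -165 (m(d) = 4 - 1*169 = 4 - 169 = -165)
6773602/(1/(1062765 + m(1048))) = 6773602/(1/(1062765 - 165)) = 6773602/(1/1062600) = 6773602*1062600 = 7197629485200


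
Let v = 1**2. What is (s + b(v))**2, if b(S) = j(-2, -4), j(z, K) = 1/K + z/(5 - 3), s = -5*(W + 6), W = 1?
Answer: 21025/16 ≈ 1314.1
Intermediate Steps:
s = -35 (s = -5*(1 + 6) = -5*7 = -35)
j(z, K) = 1/K + z/2
v = 1
b(S) = -5/4 (b(S) = 1/(-4) + (1/2)*(-2) = -1/4 - 1 = -5/4)
(s + b(v))**2 = (-35 - 5/4)**2 = (-145/4)**2 = 21025/16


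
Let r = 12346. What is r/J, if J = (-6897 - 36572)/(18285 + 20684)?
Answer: -481111274/43469 ≈ -11068.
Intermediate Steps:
J = -43469/38969 ≈ -1.1155
r/J = 12346/(-43469/38969) = 12346*(-38969/43469) = -481111274/43469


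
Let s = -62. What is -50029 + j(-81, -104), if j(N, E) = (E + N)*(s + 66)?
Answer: -50769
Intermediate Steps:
j(N, E) = 4*E + 4*N (j(N, E) = (E + N)*(-62 + 66) = (E + N)*4 = 4*E + 4*N)
-50029 + j(-81, -104) = -50029 + (4*(-104) + 4*(-81)) = -50029 + (-416 - 324) = -50029 - 740 = -50769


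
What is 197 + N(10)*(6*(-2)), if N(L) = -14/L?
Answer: 1069/5 ≈ 213.80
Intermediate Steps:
197 + N(10)*(6*(-2)) = 197 + (-14/10)*(6*(-2)) = 197 - 14*1/10*(-12) = 197 - 7/5*(-12) = 197 + 84/5 = 1069/5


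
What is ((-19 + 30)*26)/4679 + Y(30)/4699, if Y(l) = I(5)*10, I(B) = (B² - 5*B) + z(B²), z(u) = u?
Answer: 2513664/21986621 ≈ 0.11433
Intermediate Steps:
I(B) = -5*B + 2*B² (I(B) = (B² - 5*B) + B² = -5*B + 2*B²)
Y(l) = 250 (Y(l) = (5*(-5 + 2*5))*10 = (5*(-5 + 10))*10 = (5*5)*10 = 25*10 = 250)
((-19 + 30)*26)/4679 + Y(30)/4699 = ((-19 + 30)*26)/4679 + 250/4699 = (11*26)*(1/4679) + 250*(1/4699) = 286*(1/4679) + 250/4699 = 286/4679 + 250/4699 = 2513664/21986621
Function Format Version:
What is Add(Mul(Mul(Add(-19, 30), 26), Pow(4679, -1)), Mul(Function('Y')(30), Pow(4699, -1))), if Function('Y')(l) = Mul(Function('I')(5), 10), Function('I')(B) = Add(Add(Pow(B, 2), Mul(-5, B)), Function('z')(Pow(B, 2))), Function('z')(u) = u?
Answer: Rational(2513664, 21986621) ≈ 0.11433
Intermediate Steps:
Function('I')(B) = Add(Mul(-5, B), Mul(2, Pow(B, 2))) (Function('I')(B) = Add(Add(Pow(B, 2), Mul(-5, B)), Pow(B, 2)) = Add(Mul(-5, B), Mul(2, Pow(B, 2))))
Function('Y')(l) = 250 (Function('Y')(l) = Mul(Mul(5, Add(-5, Mul(2, 5))), 10) = Mul(Mul(5, Add(-5, 10)), 10) = Mul(Mul(5, 5), 10) = Mul(25, 10) = 250)
Add(Mul(Mul(Add(-19, 30), 26), Pow(4679, -1)), Mul(Function('Y')(30), Pow(4699, -1))) = Add(Mul(Mul(Add(-19, 30), 26), Pow(4679, -1)), Mul(250, Pow(4699, -1))) = Add(Mul(Mul(11, 26), Rational(1, 4679)), Mul(250, Rational(1, 4699))) = Add(Mul(286, Rational(1, 4679)), Rational(250, 4699)) = Add(Rational(286, 4679), Rational(250, 4699)) = Rational(2513664, 21986621)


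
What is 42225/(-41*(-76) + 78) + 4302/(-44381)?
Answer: 1860247137/141752914 ≈ 13.123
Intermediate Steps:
42225/(-41*(-76) + 78) + 4302/(-44381) = 42225/(3116 + 78) + 4302*(-1/44381) = 42225/3194 - 4302/44381 = 1860247137/141752914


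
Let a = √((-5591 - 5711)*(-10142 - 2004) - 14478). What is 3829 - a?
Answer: 3829 - √137259614 ≈ -7886.8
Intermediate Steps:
a = √137259614 (a = √(-11302*(-12146) - 14478) = √(137274092 - 14478) = √137259614 ≈ 11716.)
3829 - a = 3829 - √137259614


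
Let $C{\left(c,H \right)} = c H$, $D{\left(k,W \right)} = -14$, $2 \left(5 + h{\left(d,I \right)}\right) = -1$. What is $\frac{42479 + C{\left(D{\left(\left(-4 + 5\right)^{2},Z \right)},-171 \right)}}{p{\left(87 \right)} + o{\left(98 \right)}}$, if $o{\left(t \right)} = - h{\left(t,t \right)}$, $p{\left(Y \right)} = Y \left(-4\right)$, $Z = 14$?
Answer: $- \frac{89746}{685} \approx -131.02$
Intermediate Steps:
$p{\left(Y \right)} = - 4 Y$
$h{\left(d,I \right)} = - \frac{11}{2}$ ($h{\left(d,I \right)} = -5 + \frac{1}{2} \left(-1\right) = -5 - \frac{1}{2} = - \frac{11}{2}$)
$o{\left(t \right)} = \frac{11}{2}$ ($o{\left(t \right)} = \left(-1\right) \left(- \frac{11}{2}\right) = \frac{11}{2}$)
$C{\left(c,H \right)} = H c$
$\frac{42479 + C{\left(D{\left(\left(-4 + 5\right)^{2},Z \right)},-171 \right)}}{p{\left(87 \right)} + o{\left(98 \right)}} = \frac{42479 - -2394}{\left(-4\right) 87 + \frac{11}{2}} = \frac{42479 + 2394}{-348 + \frac{11}{2}} = \frac{44873}{- \frac{685}{2}} = 44873 \left(- \frac{2}{685}\right) = - \frac{89746}{685}$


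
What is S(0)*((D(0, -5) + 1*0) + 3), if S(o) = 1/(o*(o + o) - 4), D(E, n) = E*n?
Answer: -¾ ≈ -0.75000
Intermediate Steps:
S(o) = 1/(-4 + 2*o²) (S(o) = 1/(o*(2*o) - 4) = 1/(2*o² - 4) = 1/(-4 + 2*o²))
S(0)*((D(0, -5) + 1*0) + 3) = (1/(2*(-2 + 0²)))*((0*(-5) + 1*0) + 3) = (1/(2*(-2 + 0)))*((0 + 0) + 3) = ((½)/(-2))*(0 + 3) = ((½)*(-½))*3 = -¼*3 = -¾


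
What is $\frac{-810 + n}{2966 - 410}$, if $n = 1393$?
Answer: $\frac{583}{2556} \approx 0.22809$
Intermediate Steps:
$\frac{-810 + n}{2966 - 410} = \frac{-810 + 1393}{2966 - 410} = \frac{583}{2556}$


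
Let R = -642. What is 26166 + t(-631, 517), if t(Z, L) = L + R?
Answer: 26041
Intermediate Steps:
t(Z, L) = -642 + L (t(Z, L) = L - 642 = -642 + L)
26166 + t(-631, 517) = 26166 + (-642 + 517) = 26166 - 125 = 26041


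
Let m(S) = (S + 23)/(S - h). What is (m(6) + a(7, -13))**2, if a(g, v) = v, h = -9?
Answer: 27556/225 ≈ 122.47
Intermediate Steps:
m(S) = (23 + S)/(9 + S) (m(S) = (S + 23)/(S - 1*(-9)) = (23 + S)/(S + 9) = (23 + S)/(9 + S))
(m(6) + a(7, -13))**2 = ((23 + 6)/(9 + 6) - 13)**2 = (29/15 - 13)**2 = (-166/15)**2 = 27556/225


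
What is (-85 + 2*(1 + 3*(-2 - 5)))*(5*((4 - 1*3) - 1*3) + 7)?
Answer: 375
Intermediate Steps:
(-85 + 2*(1 + 3*(-2 - 5)))*(5*((4 - 1*3) - 1*3) + 7) = (-85 + 2*(1 + 3*(-7)))*(5*((4 - 3) - 3) + 7) = (-85 + 2*(1 - 21))*(5*(1 - 3) + 7) = (-85 + 2*(-20))*(5*(-2) + 7) = (-85 - 40)*(-10 + 7) = -125*(-3) = 375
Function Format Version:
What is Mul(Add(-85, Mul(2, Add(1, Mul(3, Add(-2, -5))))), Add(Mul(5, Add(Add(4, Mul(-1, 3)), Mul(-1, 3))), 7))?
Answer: 375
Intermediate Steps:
Mul(Add(-85, Mul(2, Add(1, Mul(3, Add(-2, -5))))), Add(Mul(5, Add(Add(4, Mul(-1, 3)), Mul(-1, 3))), 7)) = Mul(Add(-85, Mul(2, Add(1, Mul(3, -7)))), Add(Mul(5, Add(Add(4, -3), -3)), 7)) = Mul(Add(-85, Mul(2, Add(1, -21))), Add(Mul(5, Add(1, -3)), 7)) = Mul(Add(-85, Mul(2, -20)), Add(Mul(5, -2), 7)) = Mul(Add(-85, -40), Add(-10, 7)) = Mul(-125, -3) = 375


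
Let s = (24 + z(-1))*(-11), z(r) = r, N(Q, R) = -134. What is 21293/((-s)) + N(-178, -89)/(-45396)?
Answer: 483325465/5742594 ≈ 84.165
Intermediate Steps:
s = -253 (s = (24 - 1)*(-11) = 23*(-11) = -253)
21293/((-s)) + N(-178, -89)/(-45396) = 21293/((-1*(-253))) - 134/(-45396) = 21293/253 - 134*(-1/45396) = 21293*(1/253) + 67/22698 = 21293/253 + 67/22698 = 483325465/5742594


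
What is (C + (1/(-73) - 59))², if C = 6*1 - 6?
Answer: 18558864/5329 ≈ 3482.6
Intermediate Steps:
C = 0 (C = 6 - 6 = 0)
(C + (1/(-73) - 59))² = (0 + (1/(-73) - 59))² = (0 + (-1/73 - 59))² = (0 - 4308/73)² = (-4308/73)² = 18558864/5329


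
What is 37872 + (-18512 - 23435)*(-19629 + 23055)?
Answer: -143672550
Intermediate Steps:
37872 + (-18512 - 23435)*(-19629 + 23055) = 37872 - 41947*3426 = 37872 - 143710422 = -143672550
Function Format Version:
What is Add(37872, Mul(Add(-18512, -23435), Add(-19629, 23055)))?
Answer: -143672550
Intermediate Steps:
Add(37872, Mul(Add(-18512, -23435), Add(-19629, 23055))) = Add(37872, Mul(-41947, 3426)) = Add(37872, -143710422) = -143672550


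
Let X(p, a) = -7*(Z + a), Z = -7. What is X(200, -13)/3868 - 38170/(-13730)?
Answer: 3739094/1327691 ≈ 2.8162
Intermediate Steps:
X(p, a) = 49 - 7*a (X(p, a) = -7*(-7 + a) = 49 - 7*a)
X(200, -13)/3868 - 38170/(-13730) = (49 - 7*(-13))/3868 - 38170/(-13730) = (49 + 91)*(1/3868) - 38170*(-1/13730) = 140*(1/3868) + 3817/1373 = 35/967 + 3817/1373 = 3739094/1327691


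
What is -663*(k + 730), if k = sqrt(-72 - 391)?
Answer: -483990 - 663*I*sqrt(463) ≈ -4.8399e+5 - 14266.0*I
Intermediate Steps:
k = I*sqrt(463) (k = sqrt(-463) = I*sqrt(463) ≈ 21.517*I)
-663*(k + 730) = -663*(I*sqrt(463) + 730) = -663*(730 + I*sqrt(463)) = -483990 - 663*I*sqrt(463)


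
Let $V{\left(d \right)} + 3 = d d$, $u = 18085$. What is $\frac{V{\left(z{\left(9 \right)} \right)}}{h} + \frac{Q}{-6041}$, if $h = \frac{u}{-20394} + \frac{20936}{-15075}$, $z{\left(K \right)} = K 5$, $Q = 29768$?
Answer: $- \frac{15539792887684}{17392117533} \approx -893.5$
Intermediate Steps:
$z{\left(K \right)} = 5 K$
$V{\left(d \right)} = -3 + d^{2}$ ($V{\left(d \right)} = -3 + d d = -3 + d^{2}$)
$h = - \frac{8637039}{3795550}$ ($h = \frac{18085}{-20394} + \frac{20936}{-15075} = 18085 \left(- \frac{1}{20394}\right) + 20936 \left(- \frac{1}{15075}\right) = - \frac{18085}{20394} - \frac{20936}{15075} = - \frac{8637039}{3795550} \approx -2.2756$)
$\frac{V{\left(z{\left(9 \right)} \right)}}{h} + \frac{Q}{-6041} = \frac{-3 + \left(5 \cdot 9\right)^{2}}{- \frac{8637039}{3795550}} + \frac{29768}{-6041} = \left(-3 + 45^{2}\right) \left(- \frac{3795550}{8637039}\right) + 29768 \left(- \frac{1}{6041}\right) = \left(-3 + 2025\right) \left(- \frac{3795550}{8637039}\right) - \frac{29768}{6041} = 2022 \left(- \frac{3795550}{8637039}\right) - \frac{29768}{6041} = - \frac{2558200700}{2879013} - \frac{29768}{6041} = - \frac{15539792887684}{17392117533}$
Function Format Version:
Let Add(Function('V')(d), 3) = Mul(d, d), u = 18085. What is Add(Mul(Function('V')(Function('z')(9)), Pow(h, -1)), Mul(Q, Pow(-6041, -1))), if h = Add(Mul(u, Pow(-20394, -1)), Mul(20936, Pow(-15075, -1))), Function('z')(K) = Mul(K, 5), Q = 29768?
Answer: Rational(-15539792887684, 17392117533) ≈ -893.50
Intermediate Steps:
Function('z')(K) = Mul(5, K)
Function('V')(d) = Add(-3, Pow(d, 2)) (Function('V')(d) = Add(-3, Mul(d, d)) = Add(-3, Pow(d, 2)))
h = Rational(-8637039, 3795550) (h = Add(Mul(18085, Pow(-20394, -1)), Mul(20936, Pow(-15075, -1))) = Add(Mul(18085, Rational(-1, 20394)), Mul(20936, Rational(-1, 15075))) = Add(Rational(-18085, 20394), Rational(-20936, 15075)) = Rational(-8637039, 3795550) ≈ -2.2756)
Add(Mul(Function('V')(Function('z')(9)), Pow(h, -1)), Mul(Q, Pow(-6041, -1))) = Add(Mul(Add(-3, Pow(Mul(5, 9), 2)), Pow(Rational(-8637039, 3795550), -1)), Mul(29768, Pow(-6041, -1))) = Add(Mul(Add(-3, Pow(45, 2)), Rational(-3795550, 8637039)), Mul(29768, Rational(-1, 6041))) = Add(Mul(Add(-3, 2025), Rational(-3795550, 8637039)), Rational(-29768, 6041)) = Add(Mul(2022, Rational(-3795550, 8637039)), Rational(-29768, 6041)) = Add(Rational(-2558200700, 2879013), Rational(-29768, 6041)) = Rational(-15539792887684, 17392117533)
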